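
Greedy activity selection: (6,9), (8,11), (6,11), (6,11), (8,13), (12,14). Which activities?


Greedy: pick earliest-ending, then skip overlaps.
Selected (2 activities): [(6, 9), (12, 14)]


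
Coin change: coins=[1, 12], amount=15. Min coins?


dp[0]=0; dp[i]=1+min(dp[i-c] for c in coins)
...dp[10]=10, dp[11]=11, dp[12]=1, dp[13]=2, dp[14]=3, dp[15]=4
Minimum coins for 15 = 4


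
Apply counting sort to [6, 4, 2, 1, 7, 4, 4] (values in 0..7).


Count array: [0, 1, 1, 0, 3, 0, 1, 1]
Reconstruct: [1, 2, 4, 4, 4, 6, 7]


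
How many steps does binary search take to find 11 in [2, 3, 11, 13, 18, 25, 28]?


Search for 11:
[0,6] mid=3 arr[3]=13
[0,2] mid=1 arr[1]=3
[2,2] mid=2 arr[2]=11
Total: 3 comparisons


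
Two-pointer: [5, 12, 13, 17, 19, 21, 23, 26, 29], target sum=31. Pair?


Two pointers: lo=0, hi=8
Found pair: (5, 26) summing to 31


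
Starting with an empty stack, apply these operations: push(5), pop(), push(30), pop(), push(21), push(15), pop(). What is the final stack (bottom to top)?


push(5) -> [5]
pop() returns 5 -> []
push(30) -> [30]
pop() returns 30 -> []
push(21) -> [21]
push(15) -> [21, 15]
pop() returns 15 -> [21]
Final stack (bottom to top): [21]


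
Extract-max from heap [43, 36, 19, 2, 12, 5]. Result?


Max = 43
Replace root with last, heapify down
Resulting heap: [36, 12, 19, 2, 5]


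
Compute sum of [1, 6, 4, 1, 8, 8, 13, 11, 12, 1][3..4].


Prefix sums: [0, 1, 7, 11, 12, 20, 28, 41, 52, 64, 65]
Sum[3..4] = prefix[5] - prefix[3] = 20 - 11 = 9


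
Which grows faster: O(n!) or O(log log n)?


double-logarithmic grows slower than factorial
O(log log n) is asymptotically smaller; O(n!) grows faster


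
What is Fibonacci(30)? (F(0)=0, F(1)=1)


F(n)=F(n-1)+F(n-2)
...F(28)=317811, F(29)=514229, F(30)=832040


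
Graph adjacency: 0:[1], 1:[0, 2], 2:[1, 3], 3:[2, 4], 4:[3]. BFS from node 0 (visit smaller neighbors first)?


BFS queue: start with [0]
Visit order: [0, 1, 2, 3, 4]


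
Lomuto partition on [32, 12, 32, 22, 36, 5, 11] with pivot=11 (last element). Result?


Elements <= 11 go left of pivot.
Result: [5, 11, 32, 22, 36, 32, 12], pivot at index 1


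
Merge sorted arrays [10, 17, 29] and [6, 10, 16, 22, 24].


Compare heads, take smaller each step.
Merged: [6, 10, 10, 16, 17, 22, 24, 29]


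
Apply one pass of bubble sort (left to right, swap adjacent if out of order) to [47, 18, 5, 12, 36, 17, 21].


After one pass: [18, 5, 12, 36, 17, 21, 47]


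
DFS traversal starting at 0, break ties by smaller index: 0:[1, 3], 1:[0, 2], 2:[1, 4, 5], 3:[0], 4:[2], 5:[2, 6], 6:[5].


DFS stack-based: start with [0]
Visit order: [0, 1, 2, 4, 5, 6, 3]


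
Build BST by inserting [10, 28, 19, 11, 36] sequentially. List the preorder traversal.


Root = 10; build tree by BST insertion.
Preorder traversal: [10, 28, 19, 11, 36]


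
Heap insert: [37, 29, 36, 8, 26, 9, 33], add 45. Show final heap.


Append 45: [37, 29, 36, 8, 26, 9, 33, 45]
Bubble up: swap idx 7(45) with idx 3(8); swap idx 3(45) with idx 1(29); swap idx 1(45) with idx 0(37)
Result: [45, 37, 36, 29, 26, 9, 33, 8]


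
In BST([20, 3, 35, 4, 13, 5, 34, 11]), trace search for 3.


BST root = 20
Search for 3: compare at each node
Path: [20, 3]


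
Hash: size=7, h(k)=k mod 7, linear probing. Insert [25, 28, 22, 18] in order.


Insertions: 25->slot 4; 28->slot 0; 22->slot 1; 18->slot 5
Table: [28, 22, None, None, 25, 18, None]


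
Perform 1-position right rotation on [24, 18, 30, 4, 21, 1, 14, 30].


Right rotate by 1: [30, 24, 18, 30, 4, 21, 1, 14]


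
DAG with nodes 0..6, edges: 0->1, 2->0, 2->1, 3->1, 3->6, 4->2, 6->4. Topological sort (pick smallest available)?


Kahn's algorithm, process smallest node first
Order: [3, 5, 6, 4, 2, 0, 1]


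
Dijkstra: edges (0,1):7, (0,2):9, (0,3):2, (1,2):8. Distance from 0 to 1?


Dijkstra from 0:
Distances: {0: 0, 1: 7, 2: 9, 3: 2}
Shortest distance to 1 = 7, path = [0, 1]


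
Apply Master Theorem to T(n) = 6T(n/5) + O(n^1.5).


a=6, b=5, c=1.5. log_5(6)=1.113 < c=1.5. Case 3: O(n^c) = O(n^1.500)
Complexity: O(n^1.500)


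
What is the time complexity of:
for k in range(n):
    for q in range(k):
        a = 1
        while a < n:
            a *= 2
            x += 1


Per nesting level: O(n) * O(n) [triangular over k] * O(log n) = O(n^2 log n)
Complexity: O(n^2 log n)


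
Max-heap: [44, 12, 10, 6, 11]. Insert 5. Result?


Append 5: [44, 12, 10, 6, 11, 5]
Bubble up: no swaps needed
Result: [44, 12, 10, 6, 11, 5]


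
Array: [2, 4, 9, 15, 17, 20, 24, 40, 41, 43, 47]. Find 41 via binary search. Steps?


Search for 41:
[0,10] mid=5 arr[5]=20
[6,10] mid=8 arr[8]=41
Total: 2 comparisons


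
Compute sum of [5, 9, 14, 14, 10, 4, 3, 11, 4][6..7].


Prefix sums: [0, 5, 14, 28, 42, 52, 56, 59, 70, 74]
Sum[6..7] = prefix[8] - prefix[6] = 70 - 56 = 14


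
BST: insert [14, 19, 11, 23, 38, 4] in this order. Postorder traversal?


Root = 14; build tree by BST insertion.
Postorder traversal: [4, 11, 38, 23, 19, 14]


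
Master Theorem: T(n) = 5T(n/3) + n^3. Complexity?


a=5, b=3, c=3. log_3(5)=1.465 < c=3. Case 3: O(n^c) = O(n^3)
Complexity: O(n^3)


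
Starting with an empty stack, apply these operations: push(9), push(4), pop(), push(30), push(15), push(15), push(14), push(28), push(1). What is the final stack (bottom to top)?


push(9) -> [9]
push(4) -> [9, 4]
pop() returns 4 -> [9]
push(30) -> [9, 30]
push(15) -> [9, 30, 15]
push(15) -> [9, 30, 15, 15]
push(14) -> [9, 30, 15, 15, 14]
push(28) -> [9, 30, 15, 15, 14, 28]
push(1) -> [9, 30, 15, 15, 14, 28, 1]
Final stack (bottom to top): [9, 30, 15, 15, 14, 28, 1]


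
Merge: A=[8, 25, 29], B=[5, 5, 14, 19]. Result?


Compare heads, take smaller each step.
Merged: [5, 5, 8, 14, 19, 25, 29]


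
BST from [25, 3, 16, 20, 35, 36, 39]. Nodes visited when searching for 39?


BST root = 25
Search for 39: compare at each node
Path: [25, 35, 36, 39]


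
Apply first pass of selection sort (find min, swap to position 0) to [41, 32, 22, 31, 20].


After one pass: [20, 32, 22, 31, 41]


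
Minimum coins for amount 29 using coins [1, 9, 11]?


dp[0]=0; dp[i]=1+min(dp[i-c] for c in coins)
...dp[24]=4, dp[25]=5, dp[26]=6, dp[27]=3, dp[28]=4, dp[29]=3
Minimum coins for 29 = 3


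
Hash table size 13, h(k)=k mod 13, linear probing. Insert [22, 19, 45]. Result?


Insertions: 22->slot 9; 19->slot 6; 45->slot 7
Table: [None, None, None, None, None, None, 19, 45, None, 22, None, None, None]


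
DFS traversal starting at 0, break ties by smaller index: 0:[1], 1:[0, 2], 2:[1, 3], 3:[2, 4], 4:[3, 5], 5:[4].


DFS stack-based: start with [0]
Visit order: [0, 1, 2, 3, 4, 5]


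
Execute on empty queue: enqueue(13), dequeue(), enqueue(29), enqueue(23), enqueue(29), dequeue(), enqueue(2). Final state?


enqueue(13) -> [13]
dequeue() returns 13 -> []
enqueue(29) -> [29]
enqueue(23) -> [29, 23]
enqueue(29) -> [29, 23, 29]
dequeue() returns 29 -> [23, 29]
enqueue(2) -> [23, 29, 2]
Final queue (front to back): [23, 29, 2]


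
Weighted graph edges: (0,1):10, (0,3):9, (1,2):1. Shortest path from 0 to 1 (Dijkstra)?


Dijkstra from 0:
Distances: {0: 0, 1: 10, 2: 11, 3: 9}
Shortest distance to 1 = 10, path = [0, 1]


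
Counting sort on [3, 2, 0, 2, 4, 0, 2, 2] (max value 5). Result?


Count array: [2, 0, 4, 1, 1, 0]
Reconstruct: [0, 0, 2, 2, 2, 2, 3, 4]


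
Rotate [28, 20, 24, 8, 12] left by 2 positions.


Left rotate by 2: [24, 8, 12, 28, 20]


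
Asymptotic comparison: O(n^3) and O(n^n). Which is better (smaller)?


cubic grows slower than n^n
O(n^3) is asymptotically smaller; O(n^n) grows faster


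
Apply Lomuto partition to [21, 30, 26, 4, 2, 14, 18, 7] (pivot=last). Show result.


Elements <= 7 go left of pivot.
Result: [4, 2, 7, 21, 30, 14, 18, 26], pivot at index 2


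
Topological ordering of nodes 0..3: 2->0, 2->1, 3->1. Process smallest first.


Kahn's algorithm, process smallest node first
Order: [2, 0, 3, 1]


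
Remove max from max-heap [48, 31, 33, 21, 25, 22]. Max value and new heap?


Max = 48
Replace root with last, heapify down
Resulting heap: [33, 31, 22, 21, 25]


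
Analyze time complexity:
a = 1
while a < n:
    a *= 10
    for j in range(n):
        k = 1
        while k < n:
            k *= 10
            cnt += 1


Per nesting level: O(log n) * O(n) * O(log n) = O(n (log n)^2)
Complexity: O(n (log n)^2)


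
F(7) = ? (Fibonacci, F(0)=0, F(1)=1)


F(n)=F(n-1)+F(n-2)
...F(5)=5, F(6)=8, F(7)=13


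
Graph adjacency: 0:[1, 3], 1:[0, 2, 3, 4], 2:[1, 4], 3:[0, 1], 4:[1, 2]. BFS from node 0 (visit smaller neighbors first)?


BFS queue: start with [0]
Visit order: [0, 1, 3, 2, 4]


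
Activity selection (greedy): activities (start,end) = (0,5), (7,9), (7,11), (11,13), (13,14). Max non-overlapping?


Greedy: pick earliest-ending, then skip overlaps.
Selected (4 activities): [(0, 5), (7, 9), (11, 13), (13, 14)]


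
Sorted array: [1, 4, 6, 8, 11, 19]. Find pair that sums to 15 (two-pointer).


Two pointers: lo=0, hi=5
Found pair: (4, 11) summing to 15


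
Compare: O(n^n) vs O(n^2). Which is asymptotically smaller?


quadratic grows slower than n^n
O(n^2) is asymptotically smaller; O(n^n) grows faster


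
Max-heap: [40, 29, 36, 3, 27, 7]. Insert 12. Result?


Append 12: [40, 29, 36, 3, 27, 7, 12]
Bubble up: no swaps needed
Result: [40, 29, 36, 3, 27, 7, 12]


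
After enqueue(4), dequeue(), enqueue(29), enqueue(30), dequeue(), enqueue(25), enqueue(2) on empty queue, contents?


enqueue(4) -> [4]
dequeue() returns 4 -> []
enqueue(29) -> [29]
enqueue(30) -> [29, 30]
dequeue() returns 29 -> [30]
enqueue(25) -> [30, 25]
enqueue(2) -> [30, 25, 2]
Final queue (front to back): [30, 25, 2]


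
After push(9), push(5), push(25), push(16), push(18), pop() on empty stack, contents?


push(9) -> [9]
push(5) -> [9, 5]
push(25) -> [9, 5, 25]
push(16) -> [9, 5, 25, 16]
push(18) -> [9, 5, 25, 16, 18]
pop() returns 18 -> [9, 5, 25, 16]
Final stack (bottom to top): [9, 5, 25, 16]


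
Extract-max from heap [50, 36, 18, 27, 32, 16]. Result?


Max = 50
Replace root with last, heapify down
Resulting heap: [36, 32, 18, 27, 16]


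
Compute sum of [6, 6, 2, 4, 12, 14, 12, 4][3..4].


Prefix sums: [0, 6, 12, 14, 18, 30, 44, 56, 60]
Sum[3..4] = prefix[5] - prefix[3] = 30 - 14 = 16


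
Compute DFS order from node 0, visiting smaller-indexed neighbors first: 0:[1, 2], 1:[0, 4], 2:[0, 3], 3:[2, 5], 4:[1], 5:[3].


DFS stack-based: start with [0]
Visit order: [0, 1, 4, 2, 3, 5]


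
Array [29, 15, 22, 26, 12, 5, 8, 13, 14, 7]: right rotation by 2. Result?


Right rotate by 2: [14, 7, 29, 15, 22, 26, 12, 5, 8, 13]


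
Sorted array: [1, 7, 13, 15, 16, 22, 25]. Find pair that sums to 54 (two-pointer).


Two pointers: lo=0, hi=6
No pair sums to 54


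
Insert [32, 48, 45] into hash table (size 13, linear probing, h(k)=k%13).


Insertions: 32->slot 6; 48->slot 9; 45->slot 7
Table: [None, None, None, None, None, None, 32, 45, None, 48, None, None, None]


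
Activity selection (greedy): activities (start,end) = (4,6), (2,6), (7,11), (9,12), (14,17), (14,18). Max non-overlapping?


Greedy: pick earliest-ending, then skip overlaps.
Selected (3 activities): [(4, 6), (7, 11), (14, 17)]


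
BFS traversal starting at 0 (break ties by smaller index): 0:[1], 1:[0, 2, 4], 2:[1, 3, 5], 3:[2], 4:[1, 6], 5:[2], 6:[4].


BFS queue: start with [0]
Visit order: [0, 1, 2, 4, 3, 5, 6]


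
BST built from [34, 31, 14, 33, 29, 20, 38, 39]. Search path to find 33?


BST root = 34
Search for 33: compare at each node
Path: [34, 31, 33]


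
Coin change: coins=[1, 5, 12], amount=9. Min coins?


dp[0]=0; dp[i]=1+min(dp[i-c] for c in coins)
...dp[4]=4, dp[5]=1, dp[6]=2, dp[7]=3, dp[8]=4, dp[9]=5
Minimum coins for 9 = 5


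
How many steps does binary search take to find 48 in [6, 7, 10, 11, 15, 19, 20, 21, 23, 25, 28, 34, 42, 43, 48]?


Search for 48:
[0,14] mid=7 arr[7]=21
[8,14] mid=11 arr[11]=34
[12,14] mid=13 arr[13]=43
[14,14] mid=14 arr[14]=48
Total: 4 comparisons


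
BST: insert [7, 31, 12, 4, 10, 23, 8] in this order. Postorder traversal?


Root = 7; build tree by BST insertion.
Postorder traversal: [4, 8, 10, 23, 12, 31, 7]


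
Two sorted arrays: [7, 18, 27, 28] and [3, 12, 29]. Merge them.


Compare heads, take smaller each step.
Merged: [3, 7, 12, 18, 27, 28, 29]


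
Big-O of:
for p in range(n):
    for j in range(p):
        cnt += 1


Per nesting level: O(n) * O(n) [triangular over p] = O(n^2)
Complexity: O(n^2)


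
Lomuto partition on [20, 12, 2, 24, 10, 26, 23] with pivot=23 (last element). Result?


Elements <= 23 go left of pivot.
Result: [20, 12, 2, 10, 23, 26, 24], pivot at index 4


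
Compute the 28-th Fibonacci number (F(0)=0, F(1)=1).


F(n)=F(n-1)+F(n-2)
...F(26)=121393, F(27)=196418, F(28)=317811


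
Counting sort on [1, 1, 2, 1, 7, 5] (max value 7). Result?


Count array: [0, 3, 1, 0, 0, 1, 0, 1]
Reconstruct: [1, 1, 1, 2, 5, 7]


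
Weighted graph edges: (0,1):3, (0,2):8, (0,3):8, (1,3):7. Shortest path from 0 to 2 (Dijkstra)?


Dijkstra from 0:
Distances: {0: 0, 1: 3, 2: 8, 3: 8}
Shortest distance to 2 = 8, path = [0, 2]


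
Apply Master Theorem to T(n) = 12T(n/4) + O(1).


a=12, b=4, c=0. log_4(12)=1.792 > c=0. Case 1: O(n^log_b(a)) = O(n^1.792)
Complexity: O(n^1.792)


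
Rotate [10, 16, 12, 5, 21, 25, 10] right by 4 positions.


Right rotate by 4: [5, 21, 25, 10, 10, 16, 12]


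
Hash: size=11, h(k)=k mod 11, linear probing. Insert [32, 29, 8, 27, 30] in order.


Insertions: 32->slot 10; 29->slot 7; 8->slot 8; 27->slot 5; 30->slot 9
Table: [None, None, None, None, None, 27, None, 29, 8, 30, 32]


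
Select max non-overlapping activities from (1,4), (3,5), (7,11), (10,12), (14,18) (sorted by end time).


Greedy: pick earliest-ending, then skip overlaps.
Selected (3 activities): [(1, 4), (7, 11), (14, 18)]


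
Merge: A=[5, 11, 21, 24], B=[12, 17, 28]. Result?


Compare heads, take smaller each step.
Merged: [5, 11, 12, 17, 21, 24, 28]


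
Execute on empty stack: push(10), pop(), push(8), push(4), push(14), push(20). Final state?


push(10) -> [10]
pop() returns 10 -> []
push(8) -> [8]
push(4) -> [8, 4]
push(14) -> [8, 4, 14]
push(20) -> [8, 4, 14, 20]
Final stack (bottom to top): [8, 4, 14, 20]


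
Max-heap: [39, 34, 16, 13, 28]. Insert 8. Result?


Append 8: [39, 34, 16, 13, 28, 8]
Bubble up: no swaps needed
Result: [39, 34, 16, 13, 28, 8]


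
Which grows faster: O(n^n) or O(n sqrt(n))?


n^1.5 grows slower than n^n
O(n sqrt(n)) is asymptotically smaller; O(n^n) grows faster


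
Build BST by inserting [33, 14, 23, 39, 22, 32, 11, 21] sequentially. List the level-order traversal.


Root = 33; build tree by BST insertion.
Level-Order traversal: [33, 14, 39, 11, 23, 22, 32, 21]


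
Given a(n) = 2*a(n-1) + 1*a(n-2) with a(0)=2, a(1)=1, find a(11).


Build bottom-up:
...a(9)=1801, a(10)=4348, a(11)=2*4348+1*1801=10497


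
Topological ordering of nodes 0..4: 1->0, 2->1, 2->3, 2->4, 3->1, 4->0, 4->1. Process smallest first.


Kahn's algorithm, process smallest node first
Order: [2, 3, 4, 1, 0]


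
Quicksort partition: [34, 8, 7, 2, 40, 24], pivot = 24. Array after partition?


Elements <= 24 go left of pivot.
Result: [8, 7, 2, 24, 40, 34], pivot at index 3


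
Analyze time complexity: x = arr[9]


Analysis: constant-time operation, no loop
Complexity: O(1)


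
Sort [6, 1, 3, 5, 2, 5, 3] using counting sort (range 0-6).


Count array: [0, 1, 1, 2, 0, 2, 1]
Reconstruct: [1, 2, 3, 3, 5, 5, 6]


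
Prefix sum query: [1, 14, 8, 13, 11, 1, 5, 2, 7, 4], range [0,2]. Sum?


Prefix sums: [0, 1, 15, 23, 36, 47, 48, 53, 55, 62, 66]
Sum[0..2] = prefix[3] - prefix[0] = 23 - 0 = 23


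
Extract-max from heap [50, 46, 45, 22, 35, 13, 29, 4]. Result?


Max = 50
Replace root with last, heapify down
Resulting heap: [46, 35, 45, 22, 4, 13, 29]


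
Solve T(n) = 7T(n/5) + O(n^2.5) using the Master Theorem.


a=7, b=5, c=2.5. log_5(7)=1.209 < c=2.5. Case 3: O(n^c) = O(n^2.500)
Complexity: O(n^2.500)


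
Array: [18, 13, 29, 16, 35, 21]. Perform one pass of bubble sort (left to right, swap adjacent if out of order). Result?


After one pass: [13, 18, 16, 29, 21, 35]


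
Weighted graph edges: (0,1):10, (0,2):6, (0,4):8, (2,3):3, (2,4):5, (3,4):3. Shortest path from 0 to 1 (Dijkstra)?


Dijkstra from 0:
Distances: {0: 0, 1: 10, 2: 6, 3: 9, 4: 8}
Shortest distance to 1 = 10, path = [0, 1]


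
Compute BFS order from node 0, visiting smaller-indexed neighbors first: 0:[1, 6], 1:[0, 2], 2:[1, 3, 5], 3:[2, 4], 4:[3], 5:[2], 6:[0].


BFS queue: start with [0]
Visit order: [0, 1, 6, 2, 3, 5, 4]


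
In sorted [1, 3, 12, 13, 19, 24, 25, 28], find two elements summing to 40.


Two pointers: lo=0, hi=7
Found pair: (12, 28) summing to 40


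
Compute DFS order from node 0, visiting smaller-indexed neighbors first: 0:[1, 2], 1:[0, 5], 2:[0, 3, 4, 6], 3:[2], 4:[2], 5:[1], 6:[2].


DFS stack-based: start with [0]
Visit order: [0, 1, 5, 2, 3, 4, 6]


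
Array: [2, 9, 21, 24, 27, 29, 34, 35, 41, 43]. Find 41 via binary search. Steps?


Search for 41:
[0,9] mid=4 arr[4]=27
[5,9] mid=7 arr[7]=35
[8,9] mid=8 arr[8]=41
Total: 3 comparisons


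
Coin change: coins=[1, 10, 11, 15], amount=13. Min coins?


dp[0]=0; dp[i]=1+min(dp[i-c] for c in coins)
...dp[8]=8, dp[9]=9, dp[10]=1, dp[11]=1, dp[12]=2, dp[13]=3
Minimum coins for 13 = 3


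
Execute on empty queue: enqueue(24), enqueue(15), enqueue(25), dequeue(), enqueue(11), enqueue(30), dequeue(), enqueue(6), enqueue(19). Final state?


enqueue(24) -> [24]
enqueue(15) -> [24, 15]
enqueue(25) -> [24, 15, 25]
dequeue() returns 24 -> [15, 25]
enqueue(11) -> [15, 25, 11]
enqueue(30) -> [15, 25, 11, 30]
dequeue() returns 15 -> [25, 11, 30]
enqueue(6) -> [25, 11, 30, 6]
enqueue(19) -> [25, 11, 30, 6, 19]
Final queue (front to back): [25, 11, 30, 6, 19]


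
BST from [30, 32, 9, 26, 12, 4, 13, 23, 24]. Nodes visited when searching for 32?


BST root = 30
Search for 32: compare at each node
Path: [30, 32]


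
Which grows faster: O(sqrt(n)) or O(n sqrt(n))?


sublinear grows slower than n^1.5
O(sqrt(n)) is asymptotically smaller; O(n sqrt(n)) grows faster


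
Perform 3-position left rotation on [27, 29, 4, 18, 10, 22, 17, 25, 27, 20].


Left rotate by 3: [18, 10, 22, 17, 25, 27, 20, 27, 29, 4]


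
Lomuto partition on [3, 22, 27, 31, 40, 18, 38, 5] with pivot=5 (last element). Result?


Elements <= 5 go left of pivot.
Result: [3, 5, 27, 31, 40, 18, 38, 22], pivot at index 1


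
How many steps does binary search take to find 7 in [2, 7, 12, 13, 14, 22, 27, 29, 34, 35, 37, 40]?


Search for 7:
[0,11] mid=5 arr[5]=22
[0,4] mid=2 arr[2]=12
[0,1] mid=0 arr[0]=2
[1,1] mid=1 arr[1]=7
Total: 4 comparisons


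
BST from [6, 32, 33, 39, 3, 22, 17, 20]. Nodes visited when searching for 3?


BST root = 6
Search for 3: compare at each node
Path: [6, 3]


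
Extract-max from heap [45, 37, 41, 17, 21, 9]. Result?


Max = 45
Replace root with last, heapify down
Resulting heap: [41, 37, 9, 17, 21]


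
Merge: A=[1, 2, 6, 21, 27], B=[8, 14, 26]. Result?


Compare heads, take smaller each step.
Merged: [1, 2, 6, 8, 14, 21, 26, 27]


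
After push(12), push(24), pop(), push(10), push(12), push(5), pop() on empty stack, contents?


push(12) -> [12]
push(24) -> [12, 24]
pop() returns 24 -> [12]
push(10) -> [12, 10]
push(12) -> [12, 10, 12]
push(5) -> [12, 10, 12, 5]
pop() returns 5 -> [12, 10, 12]
Final stack (bottom to top): [12, 10, 12]


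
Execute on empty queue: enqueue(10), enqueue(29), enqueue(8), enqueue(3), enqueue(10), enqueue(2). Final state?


enqueue(10) -> [10]
enqueue(29) -> [10, 29]
enqueue(8) -> [10, 29, 8]
enqueue(3) -> [10, 29, 8, 3]
enqueue(10) -> [10, 29, 8, 3, 10]
enqueue(2) -> [10, 29, 8, 3, 10, 2]
Final queue (front to back): [10, 29, 8, 3, 10, 2]


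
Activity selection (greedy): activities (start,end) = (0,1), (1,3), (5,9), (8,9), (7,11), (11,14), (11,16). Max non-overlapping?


Greedy: pick earliest-ending, then skip overlaps.
Selected (4 activities): [(0, 1), (1, 3), (5, 9), (11, 14)]


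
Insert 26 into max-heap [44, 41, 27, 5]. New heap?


Append 26: [44, 41, 27, 5, 26]
Bubble up: no swaps needed
Result: [44, 41, 27, 5, 26]


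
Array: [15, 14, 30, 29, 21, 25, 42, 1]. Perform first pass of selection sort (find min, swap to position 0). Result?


After one pass: [1, 14, 30, 29, 21, 25, 42, 15]


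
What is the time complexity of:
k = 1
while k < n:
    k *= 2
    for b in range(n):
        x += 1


Per nesting level: O(log n) * O(n) = O(n log n)
Complexity: O(n log n)


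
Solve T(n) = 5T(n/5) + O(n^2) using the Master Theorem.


a=5, b=5, c=2. log_5(5)=1 < c=2. Case 3: O(n^c) = O(n^2)
Complexity: O(n^2)


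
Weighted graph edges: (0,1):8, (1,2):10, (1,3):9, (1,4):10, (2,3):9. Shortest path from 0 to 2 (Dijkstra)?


Dijkstra from 0:
Distances: {0: 0, 1: 8, 2: 18, 3: 17, 4: 18}
Shortest distance to 2 = 18, path = [0, 1, 2]


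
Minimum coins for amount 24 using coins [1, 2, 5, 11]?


dp[0]=0; dp[i]=1+min(dp[i-c] for c in coins)
...dp[19]=4, dp[20]=4, dp[21]=3, dp[22]=2, dp[23]=3, dp[24]=3
Minimum coins for 24 = 3


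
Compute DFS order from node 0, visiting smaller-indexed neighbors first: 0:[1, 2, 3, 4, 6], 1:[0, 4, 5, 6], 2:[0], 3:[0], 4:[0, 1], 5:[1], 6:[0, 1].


DFS stack-based: start with [0]
Visit order: [0, 1, 4, 5, 6, 2, 3]


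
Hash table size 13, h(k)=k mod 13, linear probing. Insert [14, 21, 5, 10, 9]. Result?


Insertions: 14->slot 1; 21->slot 8; 5->slot 5; 10->slot 10; 9->slot 9
Table: [None, 14, None, None, None, 5, None, None, 21, 9, 10, None, None]


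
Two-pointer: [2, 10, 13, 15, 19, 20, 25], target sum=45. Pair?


Two pointers: lo=0, hi=6
Found pair: (20, 25) summing to 45


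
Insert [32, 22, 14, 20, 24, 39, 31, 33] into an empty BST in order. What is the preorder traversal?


Root = 32; build tree by BST insertion.
Preorder traversal: [32, 22, 14, 20, 24, 31, 39, 33]


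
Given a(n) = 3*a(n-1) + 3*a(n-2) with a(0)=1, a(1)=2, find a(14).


Build bottom-up:
...a(12)=5372001, a(13)=20366802, a(14)=3*20366802+3*5372001=77216409


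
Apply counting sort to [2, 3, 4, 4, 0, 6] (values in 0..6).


Count array: [1, 0, 1, 1, 2, 0, 1]
Reconstruct: [0, 2, 3, 4, 4, 6]


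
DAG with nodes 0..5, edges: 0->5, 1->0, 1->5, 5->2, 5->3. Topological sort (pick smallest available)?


Kahn's algorithm, process smallest node first
Order: [1, 0, 4, 5, 2, 3]


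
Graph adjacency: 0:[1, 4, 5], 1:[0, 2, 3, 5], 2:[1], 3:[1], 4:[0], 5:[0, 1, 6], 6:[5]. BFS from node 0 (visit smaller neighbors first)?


BFS queue: start with [0]
Visit order: [0, 1, 4, 5, 2, 3, 6]


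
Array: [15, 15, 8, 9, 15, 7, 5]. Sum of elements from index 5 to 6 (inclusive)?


Prefix sums: [0, 15, 30, 38, 47, 62, 69, 74]
Sum[5..6] = prefix[7] - prefix[5] = 74 - 62 = 12


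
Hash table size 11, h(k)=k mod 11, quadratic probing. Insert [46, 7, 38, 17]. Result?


Insertions: 46->slot 2; 7->slot 7; 38->slot 5; 17->slot 6
Table: [None, None, 46, None, None, 38, 17, 7, None, None, None]


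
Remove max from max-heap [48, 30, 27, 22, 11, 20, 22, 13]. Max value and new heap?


Max = 48
Replace root with last, heapify down
Resulting heap: [30, 22, 27, 13, 11, 20, 22]


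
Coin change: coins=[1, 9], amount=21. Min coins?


dp[0]=0; dp[i]=1+min(dp[i-c] for c in coins)
...dp[16]=8, dp[17]=9, dp[18]=2, dp[19]=3, dp[20]=4, dp[21]=5
Minimum coins for 21 = 5


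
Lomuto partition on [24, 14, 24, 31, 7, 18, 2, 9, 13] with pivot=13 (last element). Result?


Elements <= 13 go left of pivot.
Result: [7, 2, 9, 13, 24, 18, 14, 24, 31], pivot at index 3


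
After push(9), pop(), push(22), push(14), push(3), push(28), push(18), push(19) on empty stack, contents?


push(9) -> [9]
pop() returns 9 -> []
push(22) -> [22]
push(14) -> [22, 14]
push(3) -> [22, 14, 3]
push(28) -> [22, 14, 3, 28]
push(18) -> [22, 14, 3, 28, 18]
push(19) -> [22, 14, 3, 28, 18, 19]
Final stack (bottom to top): [22, 14, 3, 28, 18, 19]


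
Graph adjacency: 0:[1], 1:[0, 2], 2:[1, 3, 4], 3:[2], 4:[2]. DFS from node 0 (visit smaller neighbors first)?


DFS stack-based: start with [0]
Visit order: [0, 1, 2, 3, 4]


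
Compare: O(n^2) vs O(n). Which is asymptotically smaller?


linear grows slower than quadratic
O(n) is asymptotically smaller; O(n^2) grows faster


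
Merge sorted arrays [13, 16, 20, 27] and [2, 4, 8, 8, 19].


Compare heads, take smaller each step.
Merged: [2, 4, 8, 8, 13, 16, 19, 20, 27]


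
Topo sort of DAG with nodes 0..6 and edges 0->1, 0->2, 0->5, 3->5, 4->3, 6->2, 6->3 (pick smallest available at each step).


Kahn's algorithm, process smallest node first
Order: [0, 1, 4, 6, 2, 3, 5]


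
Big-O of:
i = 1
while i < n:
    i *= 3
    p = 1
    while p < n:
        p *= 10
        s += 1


Per nesting level: O(log n) * O(log n) = O((log n)^2)
Complexity: O((log n)^2)


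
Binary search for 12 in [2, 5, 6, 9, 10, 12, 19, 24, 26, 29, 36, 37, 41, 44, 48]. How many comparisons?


Search for 12:
[0,14] mid=7 arr[7]=24
[0,6] mid=3 arr[3]=9
[4,6] mid=5 arr[5]=12
Total: 3 comparisons


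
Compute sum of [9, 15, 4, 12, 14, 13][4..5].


Prefix sums: [0, 9, 24, 28, 40, 54, 67]
Sum[4..5] = prefix[6] - prefix[4] = 67 - 40 = 27


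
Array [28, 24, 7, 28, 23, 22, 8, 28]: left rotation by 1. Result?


Left rotate by 1: [24, 7, 28, 23, 22, 8, 28, 28]


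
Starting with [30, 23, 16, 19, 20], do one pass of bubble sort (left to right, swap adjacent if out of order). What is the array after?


After one pass: [23, 16, 19, 20, 30]


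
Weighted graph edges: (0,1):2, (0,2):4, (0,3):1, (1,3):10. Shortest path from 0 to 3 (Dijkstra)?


Dijkstra from 0:
Distances: {0: 0, 1: 2, 2: 4, 3: 1}
Shortest distance to 3 = 1, path = [0, 3]


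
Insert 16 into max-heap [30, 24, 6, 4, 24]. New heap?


Append 16: [30, 24, 6, 4, 24, 16]
Bubble up: swap idx 5(16) with idx 2(6)
Result: [30, 24, 16, 4, 24, 6]


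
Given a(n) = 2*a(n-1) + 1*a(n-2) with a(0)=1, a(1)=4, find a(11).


Build bottom-up:
...a(9)=4348, a(10)=10497, a(11)=2*10497+1*4348=25342


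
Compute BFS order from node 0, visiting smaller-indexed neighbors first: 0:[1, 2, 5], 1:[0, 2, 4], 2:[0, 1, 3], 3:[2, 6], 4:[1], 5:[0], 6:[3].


BFS queue: start with [0]
Visit order: [0, 1, 2, 5, 4, 3, 6]


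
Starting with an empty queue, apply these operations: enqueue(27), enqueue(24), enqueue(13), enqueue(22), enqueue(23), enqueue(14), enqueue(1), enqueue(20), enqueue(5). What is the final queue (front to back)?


enqueue(27) -> [27]
enqueue(24) -> [27, 24]
enqueue(13) -> [27, 24, 13]
enqueue(22) -> [27, 24, 13, 22]
enqueue(23) -> [27, 24, 13, 22, 23]
enqueue(14) -> [27, 24, 13, 22, 23, 14]
enqueue(1) -> [27, 24, 13, 22, 23, 14, 1]
enqueue(20) -> [27, 24, 13, 22, 23, 14, 1, 20]
enqueue(5) -> [27, 24, 13, 22, 23, 14, 1, 20, 5]
Final queue (front to back): [27, 24, 13, 22, 23, 14, 1, 20, 5]


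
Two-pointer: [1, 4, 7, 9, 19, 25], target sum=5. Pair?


Two pointers: lo=0, hi=5
Found pair: (1, 4) summing to 5


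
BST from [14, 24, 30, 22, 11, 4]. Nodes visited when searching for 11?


BST root = 14
Search for 11: compare at each node
Path: [14, 11]


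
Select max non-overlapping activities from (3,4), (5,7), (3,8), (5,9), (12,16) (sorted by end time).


Greedy: pick earliest-ending, then skip overlaps.
Selected (3 activities): [(3, 4), (5, 7), (12, 16)]


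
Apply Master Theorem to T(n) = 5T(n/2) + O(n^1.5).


a=5, b=2, c=1.5. log_2(5)=2.322 > c=1.5. Case 1: O(n^log_b(a)) = O(n^2.322)
Complexity: O(n^2.322)


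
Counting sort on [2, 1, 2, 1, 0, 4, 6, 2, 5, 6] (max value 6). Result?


Count array: [1, 2, 3, 0, 1, 1, 2]
Reconstruct: [0, 1, 1, 2, 2, 2, 4, 5, 6, 6]


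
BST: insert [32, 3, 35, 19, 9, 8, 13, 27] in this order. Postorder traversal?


Root = 32; build tree by BST insertion.
Postorder traversal: [8, 13, 9, 27, 19, 3, 35, 32]


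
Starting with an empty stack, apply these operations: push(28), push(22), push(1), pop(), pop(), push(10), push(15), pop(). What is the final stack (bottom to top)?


push(28) -> [28]
push(22) -> [28, 22]
push(1) -> [28, 22, 1]
pop() returns 1 -> [28, 22]
pop() returns 22 -> [28]
push(10) -> [28, 10]
push(15) -> [28, 10, 15]
pop() returns 15 -> [28, 10]
Final stack (bottom to top): [28, 10]


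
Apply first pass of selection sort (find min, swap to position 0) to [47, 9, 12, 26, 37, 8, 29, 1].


After one pass: [1, 9, 12, 26, 37, 8, 29, 47]


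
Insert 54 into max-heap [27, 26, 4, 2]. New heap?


Append 54: [27, 26, 4, 2, 54]
Bubble up: swap idx 4(54) with idx 1(26); swap idx 1(54) with idx 0(27)
Result: [54, 27, 4, 2, 26]


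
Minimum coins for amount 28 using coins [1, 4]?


dp[0]=0; dp[i]=1+min(dp[i-c] for c in coins)
...dp[23]=8, dp[24]=6, dp[25]=7, dp[26]=8, dp[27]=9, dp[28]=7
Minimum coins for 28 = 7


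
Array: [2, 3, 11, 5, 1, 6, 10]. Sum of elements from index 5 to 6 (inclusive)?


Prefix sums: [0, 2, 5, 16, 21, 22, 28, 38]
Sum[5..6] = prefix[7] - prefix[5] = 38 - 22 = 16


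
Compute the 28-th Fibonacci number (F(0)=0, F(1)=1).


F(n)=F(n-1)+F(n-2)
...F(26)=121393, F(27)=196418, F(28)=317811


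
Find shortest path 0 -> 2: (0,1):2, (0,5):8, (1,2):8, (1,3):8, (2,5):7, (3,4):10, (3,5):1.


Dijkstra from 0:
Distances: {0: 0, 1: 2, 2: 10, 3: 9, 4: 19, 5: 8}
Shortest distance to 2 = 10, path = [0, 1, 2]


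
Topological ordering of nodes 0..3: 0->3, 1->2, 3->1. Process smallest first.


Kahn's algorithm, process smallest node first
Order: [0, 3, 1, 2]


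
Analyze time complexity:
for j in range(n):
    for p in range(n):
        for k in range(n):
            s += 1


Per nesting level: O(n) * O(n) * O(n) = O(n^3)
Complexity: O(n^3)


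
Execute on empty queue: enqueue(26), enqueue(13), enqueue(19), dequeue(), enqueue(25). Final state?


enqueue(26) -> [26]
enqueue(13) -> [26, 13]
enqueue(19) -> [26, 13, 19]
dequeue() returns 26 -> [13, 19]
enqueue(25) -> [13, 19, 25]
Final queue (front to back): [13, 19, 25]


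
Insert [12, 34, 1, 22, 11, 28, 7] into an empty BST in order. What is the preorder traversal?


Root = 12; build tree by BST insertion.
Preorder traversal: [12, 1, 11, 7, 34, 22, 28]


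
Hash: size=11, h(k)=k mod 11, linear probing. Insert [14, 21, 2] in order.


Insertions: 14->slot 3; 21->slot 10; 2->slot 2
Table: [None, None, 2, 14, None, None, None, None, None, None, 21]


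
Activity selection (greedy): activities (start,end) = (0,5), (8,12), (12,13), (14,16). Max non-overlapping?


Greedy: pick earliest-ending, then skip overlaps.
Selected (4 activities): [(0, 5), (8, 12), (12, 13), (14, 16)]


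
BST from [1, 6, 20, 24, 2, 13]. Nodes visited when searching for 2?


BST root = 1
Search for 2: compare at each node
Path: [1, 6, 2]


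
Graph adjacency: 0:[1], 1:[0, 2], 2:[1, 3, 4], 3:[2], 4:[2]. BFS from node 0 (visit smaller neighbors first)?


BFS queue: start with [0]
Visit order: [0, 1, 2, 3, 4]


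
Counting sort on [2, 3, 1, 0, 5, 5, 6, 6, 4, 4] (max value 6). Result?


Count array: [1, 1, 1, 1, 2, 2, 2]
Reconstruct: [0, 1, 2, 3, 4, 4, 5, 5, 6, 6]


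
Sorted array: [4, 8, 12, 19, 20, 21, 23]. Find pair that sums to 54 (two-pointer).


Two pointers: lo=0, hi=6
No pair sums to 54


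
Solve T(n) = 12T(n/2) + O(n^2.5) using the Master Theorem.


a=12, b=2, c=2.5. log_2(12)=3.585 > c=2.5. Case 1: O(n^log_b(a)) = O(n^3.585)
Complexity: O(n^3.585)


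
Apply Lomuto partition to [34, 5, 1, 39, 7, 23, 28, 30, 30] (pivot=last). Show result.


Elements <= 30 go left of pivot.
Result: [5, 1, 7, 23, 28, 30, 30, 39, 34], pivot at index 6


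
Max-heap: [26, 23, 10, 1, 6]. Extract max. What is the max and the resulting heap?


Max = 26
Replace root with last, heapify down
Resulting heap: [23, 6, 10, 1]


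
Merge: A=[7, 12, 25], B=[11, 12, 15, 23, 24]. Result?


Compare heads, take smaller each step.
Merged: [7, 11, 12, 12, 15, 23, 24, 25]


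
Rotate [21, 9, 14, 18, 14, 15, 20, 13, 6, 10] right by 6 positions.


Right rotate by 6: [14, 15, 20, 13, 6, 10, 21, 9, 14, 18]


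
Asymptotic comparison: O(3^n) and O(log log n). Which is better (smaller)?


double-logarithmic grows slower than exponential (base 3)
O(log log n) is asymptotically smaller; O(3^n) grows faster


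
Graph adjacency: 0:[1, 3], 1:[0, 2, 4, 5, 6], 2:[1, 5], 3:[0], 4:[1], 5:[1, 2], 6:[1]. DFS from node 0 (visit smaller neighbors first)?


DFS stack-based: start with [0]
Visit order: [0, 1, 2, 5, 4, 6, 3]


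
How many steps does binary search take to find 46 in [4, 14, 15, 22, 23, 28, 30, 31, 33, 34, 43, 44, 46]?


Search for 46:
[0,12] mid=6 arr[6]=30
[7,12] mid=9 arr[9]=34
[10,12] mid=11 arr[11]=44
[12,12] mid=12 arr[12]=46
Total: 4 comparisons


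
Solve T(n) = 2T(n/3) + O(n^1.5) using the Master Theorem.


a=2, b=3, c=1.5. log_3(2)=0.631 < c=1.5. Case 3: O(n^c) = O(n^1.500)
Complexity: O(n^1.500)


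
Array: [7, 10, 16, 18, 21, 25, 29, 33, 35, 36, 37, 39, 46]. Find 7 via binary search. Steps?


Search for 7:
[0,12] mid=6 arr[6]=29
[0,5] mid=2 arr[2]=16
[0,1] mid=0 arr[0]=7
Total: 3 comparisons


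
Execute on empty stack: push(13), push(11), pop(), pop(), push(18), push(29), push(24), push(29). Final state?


push(13) -> [13]
push(11) -> [13, 11]
pop() returns 11 -> [13]
pop() returns 13 -> []
push(18) -> [18]
push(29) -> [18, 29]
push(24) -> [18, 29, 24]
push(29) -> [18, 29, 24, 29]
Final stack (bottom to top): [18, 29, 24, 29]


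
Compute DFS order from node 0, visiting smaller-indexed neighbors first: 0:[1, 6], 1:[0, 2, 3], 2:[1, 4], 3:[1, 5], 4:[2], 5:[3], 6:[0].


DFS stack-based: start with [0]
Visit order: [0, 1, 2, 4, 3, 5, 6]


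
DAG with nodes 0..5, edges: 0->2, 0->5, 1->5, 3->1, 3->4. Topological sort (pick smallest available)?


Kahn's algorithm, process smallest node first
Order: [0, 2, 3, 1, 4, 5]


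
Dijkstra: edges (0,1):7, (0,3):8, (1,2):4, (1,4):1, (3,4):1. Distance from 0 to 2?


Dijkstra from 0:
Distances: {0: 0, 1: 7, 2: 11, 3: 8, 4: 8}
Shortest distance to 2 = 11, path = [0, 1, 2]


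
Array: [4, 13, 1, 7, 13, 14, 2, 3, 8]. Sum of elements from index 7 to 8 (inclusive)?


Prefix sums: [0, 4, 17, 18, 25, 38, 52, 54, 57, 65]
Sum[7..8] = prefix[9] - prefix[7] = 65 - 54 = 11


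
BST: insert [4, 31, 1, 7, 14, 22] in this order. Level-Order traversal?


Root = 4; build tree by BST insertion.
Level-Order traversal: [4, 1, 31, 7, 14, 22]


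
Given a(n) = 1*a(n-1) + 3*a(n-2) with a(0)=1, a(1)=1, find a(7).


Build bottom-up:
...a(5)=40, a(6)=97, a(7)=1*97+3*40=217


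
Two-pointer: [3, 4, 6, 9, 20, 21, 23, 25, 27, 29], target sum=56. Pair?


Two pointers: lo=0, hi=9
Found pair: (27, 29) summing to 56


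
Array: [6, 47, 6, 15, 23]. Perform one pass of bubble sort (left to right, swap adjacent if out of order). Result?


After one pass: [6, 6, 15, 23, 47]


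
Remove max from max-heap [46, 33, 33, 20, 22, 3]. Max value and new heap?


Max = 46
Replace root with last, heapify down
Resulting heap: [33, 22, 33, 20, 3]


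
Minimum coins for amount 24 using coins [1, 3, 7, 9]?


dp[0]=0; dp[i]=1+min(dp[i-c] for c in coins)
...dp[19]=3, dp[20]=4, dp[21]=3, dp[22]=4, dp[23]=3, dp[24]=4
Minimum coins for 24 = 4


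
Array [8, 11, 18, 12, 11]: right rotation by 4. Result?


Right rotate by 4: [11, 18, 12, 11, 8]


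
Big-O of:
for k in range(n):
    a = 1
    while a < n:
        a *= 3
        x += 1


Per nesting level: O(n) * O(log n) = O(n log n)
Complexity: O(n log n)


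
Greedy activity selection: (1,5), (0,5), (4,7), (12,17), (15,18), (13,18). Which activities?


Greedy: pick earliest-ending, then skip overlaps.
Selected (2 activities): [(1, 5), (12, 17)]


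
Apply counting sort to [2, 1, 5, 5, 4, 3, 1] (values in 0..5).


Count array: [0, 2, 1, 1, 1, 2]
Reconstruct: [1, 1, 2, 3, 4, 5, 5]


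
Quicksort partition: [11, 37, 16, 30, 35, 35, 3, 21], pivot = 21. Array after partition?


Elements <= 21 go left of pivot.
Result: [11, 16, 3, 21, 35, 35, 37, 30], pivot at index 3


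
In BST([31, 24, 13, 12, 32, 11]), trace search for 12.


BST root = 31
Search for 12: compare at each node
Path: [31, 24, 13, 12]


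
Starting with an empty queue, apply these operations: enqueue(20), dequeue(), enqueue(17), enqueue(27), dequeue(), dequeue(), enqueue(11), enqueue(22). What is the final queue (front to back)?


enqueue(20) -> [20]
dequeue() returns 20 -> []
enqueue(17) -> [17]
enqueue(27) -> [17, 27]
dequeue() returns 17 -> [27]
dequeue() returns 27 -> []
enqueue(11) -> [11]
enqueue(22) -> [11, 22]
Final queue (front to back): [11, 22]


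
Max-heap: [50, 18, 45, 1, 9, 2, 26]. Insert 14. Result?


Append 14: [50, 18, 45, 1, 9, 2, 26, 14]
Bubble up: swap idx 7(14) with idx 3(1)
Result: [50, 18, 45, 14, 9, 2, 26, 1]


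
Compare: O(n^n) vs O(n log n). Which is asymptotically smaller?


linearithmic grows slower than n^n
O(n log n) is asymptotically smaller; O(n^n) grows faster


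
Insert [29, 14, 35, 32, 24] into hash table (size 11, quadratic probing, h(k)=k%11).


Insertions: 29->slot 7; 14->slot 3; 35->slot 2; 32->slot 10; 24->slot 6
Table: [None, None, 35, 14, None, None, 24, 29, None, None, 32]


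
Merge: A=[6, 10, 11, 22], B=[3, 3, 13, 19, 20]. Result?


Compare heads, take smaller each step.
Merged: [3, 3, 6, 10, 11, 13, 19, 20, 22]


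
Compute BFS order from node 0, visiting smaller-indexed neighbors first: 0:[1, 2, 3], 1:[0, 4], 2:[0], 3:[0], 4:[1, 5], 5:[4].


BFS queue: start with [0]
Visit order: [0, 1, 2, 3, 4, 5]


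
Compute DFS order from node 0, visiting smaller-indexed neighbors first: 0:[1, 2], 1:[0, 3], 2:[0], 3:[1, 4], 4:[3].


DFS stack-based: start with [0]
Visit order: [0, 1, 3, 4, 2]


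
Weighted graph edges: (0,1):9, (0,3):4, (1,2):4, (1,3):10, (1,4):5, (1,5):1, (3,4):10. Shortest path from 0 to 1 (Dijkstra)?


Dijkstra from 0:
Distances: {0: 0, 1: 9, 2: 13, 3: 4, 4: 14, 5: 10}
Shortest distance to 1 = 9, path = [0, 1]


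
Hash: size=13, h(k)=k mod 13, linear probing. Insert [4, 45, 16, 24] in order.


Insertions: 4->slot 4; 45->slot 6; 16->slot 3; 24->slot 11
Table: [None, None, None, 16, 4, None, 45, None, None, None, None, 24, None]


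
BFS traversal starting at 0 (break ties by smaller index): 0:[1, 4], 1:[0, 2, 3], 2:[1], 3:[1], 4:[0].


BFS queue: start with [0]
Visit order: [0, 1, 4, 2, 3]


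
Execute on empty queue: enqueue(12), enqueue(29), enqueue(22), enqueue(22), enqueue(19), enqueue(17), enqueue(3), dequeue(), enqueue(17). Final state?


enqueue(12) -> [12]
enqueue(29) -> [12, 29]
enqueue(22) -> [12, 29, 22]
enqueue(22) -> [12, 29, 22, 22]
enqueue(19) -> [12, 29, 22, 22, 19]
enqueue(17) -> [12, 29, 22, 22, 19, 17]
enqueue(3) -> [12, 29, 22, 22, 19, 17, 3]
dequeue() returns 12 -> [29, 22, 22, 19, 17, 3]
enqueue(17) -> [29, 22, 22, 19, 17, 3, 17]
Final queue (front to back): [29, 22, 22, 19, 17, 3, 17]


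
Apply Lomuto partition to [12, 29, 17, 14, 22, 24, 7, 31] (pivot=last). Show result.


Elements <= 31 go left of pivot.
Result: [12, 29, 17, 14, 22, 24, 7, 31], pivot at index 7


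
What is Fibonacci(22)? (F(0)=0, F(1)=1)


F(n)=F(n-1)+F(n-2)
...F(20)=6765, F(21)=10946, F(22)=17711
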